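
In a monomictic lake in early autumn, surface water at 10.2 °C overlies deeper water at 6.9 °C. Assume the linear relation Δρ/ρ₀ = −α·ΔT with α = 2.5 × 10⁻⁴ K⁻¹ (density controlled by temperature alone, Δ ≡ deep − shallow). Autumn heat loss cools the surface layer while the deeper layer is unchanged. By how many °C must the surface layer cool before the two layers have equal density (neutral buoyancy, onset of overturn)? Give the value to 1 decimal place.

3.3 °C

With temperature the only control, equal density requires T_surf′ = T_deep.
T_surf′ = 6.9 °C.
Cooling required: 10.2 − 6.9 = 3.3 °C.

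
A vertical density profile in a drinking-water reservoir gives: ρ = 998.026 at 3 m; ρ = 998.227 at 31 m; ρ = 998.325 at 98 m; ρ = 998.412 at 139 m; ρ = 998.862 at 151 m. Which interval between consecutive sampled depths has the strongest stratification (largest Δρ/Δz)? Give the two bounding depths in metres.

139–151 m

Compute the density gradient over each adjacent pair:
  3–31 m: Δρ/Δz = 0.201/28 = 7.2 × 10⁻³ kg m⁻⁴
  31–98 m: Δρ/Δz = 0.098/67 = 1.5 × 10⁻³ kg m⁻⁴
  98–139 m: Δρ/Δz = 0.087/41 = 2.1 × 10⁻³ kg m⁻⁴
  139–151 m: Δρ/Δz = 0.450/12 = 0.037 kg m⁻⁴
The largest gradient is in the 139–151 m interval — the pycnocline.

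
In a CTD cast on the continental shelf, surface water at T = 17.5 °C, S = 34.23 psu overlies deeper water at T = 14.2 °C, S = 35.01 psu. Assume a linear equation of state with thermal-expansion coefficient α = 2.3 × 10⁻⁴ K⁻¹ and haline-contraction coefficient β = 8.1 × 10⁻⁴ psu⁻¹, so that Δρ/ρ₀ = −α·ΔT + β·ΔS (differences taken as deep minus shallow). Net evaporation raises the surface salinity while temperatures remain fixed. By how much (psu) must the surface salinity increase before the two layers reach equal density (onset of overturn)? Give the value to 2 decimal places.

Neutral buoyancy requires −α(T_deep − T_surf) + β(S_deep − S_surf′) = 0.
S_surf′ = S_deep − (α/β)·ΔT = 35.01 − (2.3 × 10⁻⁴/8.1 × 10⁻⁴)·(-3.3) = 35.9470 psu.
Increase required: 35.9470 − 34.23 = 1.7170 psu.

1.72 psu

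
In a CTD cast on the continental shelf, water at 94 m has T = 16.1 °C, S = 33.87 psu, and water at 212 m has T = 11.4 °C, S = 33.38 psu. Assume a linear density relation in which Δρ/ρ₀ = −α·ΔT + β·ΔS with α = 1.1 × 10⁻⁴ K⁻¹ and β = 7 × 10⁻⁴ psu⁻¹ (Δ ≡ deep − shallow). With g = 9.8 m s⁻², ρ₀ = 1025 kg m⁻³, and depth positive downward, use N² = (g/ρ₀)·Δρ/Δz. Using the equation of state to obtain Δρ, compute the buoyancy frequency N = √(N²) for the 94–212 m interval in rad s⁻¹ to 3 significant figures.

ΔT = -4.7 K, ΔS = -0.49 psu (deep − shallow).
Δρ/ρ₀ = −αΔT + βΔS = 5.17 × 10⁻⁴ − 3.43 × 10⁻⁴ = 1.74 × 10⁻⁴, so Δρ ≈ 0.1784 kg m⁻³.
N² = (g/ρ₀)·Δρ/Δz = g·(Δρ/ρ₀)/Δz = 9.8 × 1.74 × 10⁻⁴ / 118 = 1.4451 × 10⁻⁵ s⁻².
N = √(1.4451 × 10⁻⁵) = 3.8014 × 10⁻³ rad s⁻¹ ≈ 3.80 × 10⁻³ rad s⁻¹.

3.80 × 10⁻³ rad s⁻¹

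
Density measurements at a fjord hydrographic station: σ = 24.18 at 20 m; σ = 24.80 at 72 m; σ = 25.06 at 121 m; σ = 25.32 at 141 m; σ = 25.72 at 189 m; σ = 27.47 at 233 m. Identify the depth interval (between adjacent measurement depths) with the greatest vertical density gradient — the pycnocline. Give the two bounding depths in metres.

189–233 m

Compute the density gradient over each adjacent pair:
  20–72 m: Δρ/Δz = 0.62/52 = 0.012 kg m⁻⁴
  72–121 m: Δρ/Δz = 0.26/49 = 5.3 × 10⁻³ kg m⁻⁴
  121–141 m: Δρ/Δz = 0.26/20 = 0.013 kg m⁻⁴
  141–189 m: Δρ/Δz = 0.40/48 = 8.3 × 10⁻³ kg m⁻⁴
  189–233 m: Δρ/Δz = 1.75/44 = 0.040 kg m⁻⁴
The largest gradient is in the 189–233 m interval — the pycnocline.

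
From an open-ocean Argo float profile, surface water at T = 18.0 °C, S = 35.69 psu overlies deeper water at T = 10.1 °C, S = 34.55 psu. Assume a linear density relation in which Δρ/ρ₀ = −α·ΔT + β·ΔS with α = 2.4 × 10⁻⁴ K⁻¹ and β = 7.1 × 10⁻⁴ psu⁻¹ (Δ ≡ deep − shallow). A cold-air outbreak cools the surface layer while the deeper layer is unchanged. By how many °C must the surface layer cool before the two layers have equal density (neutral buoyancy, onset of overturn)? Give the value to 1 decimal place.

4.5 °C

Neutral buoyancy requires Δρ = 0, i.e. −α(T_deep − T_surf′) + β(S_deep − S_surf) = 0.
T_surf′ = T_deep − (β/α)·ΔS = 10.1 − (7.1 × 10⁻⁴/2.4 × 10⁻⁴)·(-1.14) = 13.473 °C.
Cooling required: 18.0 − (13.473) = 4.527 °C.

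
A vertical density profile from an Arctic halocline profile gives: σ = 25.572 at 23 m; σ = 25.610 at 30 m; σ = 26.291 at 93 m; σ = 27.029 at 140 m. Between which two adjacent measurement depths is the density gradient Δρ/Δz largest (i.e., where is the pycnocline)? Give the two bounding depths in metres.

93–140 m

Compute the density gradient over each adjacent pair:
  23–30 m: Δρ/Δz = 0.038/7 = 5.4 × 10⁻³ kg m⁻⁴
  30–93 m: Δρ/Δz = 0.681/63 = 0.011 kg m⁻⁴
  93–140 m: Δρ/Δz = 0.738/47 = 0.016 kg m⁻⁴
The largest gradient is in the 93–140 m interval — the pycnocline.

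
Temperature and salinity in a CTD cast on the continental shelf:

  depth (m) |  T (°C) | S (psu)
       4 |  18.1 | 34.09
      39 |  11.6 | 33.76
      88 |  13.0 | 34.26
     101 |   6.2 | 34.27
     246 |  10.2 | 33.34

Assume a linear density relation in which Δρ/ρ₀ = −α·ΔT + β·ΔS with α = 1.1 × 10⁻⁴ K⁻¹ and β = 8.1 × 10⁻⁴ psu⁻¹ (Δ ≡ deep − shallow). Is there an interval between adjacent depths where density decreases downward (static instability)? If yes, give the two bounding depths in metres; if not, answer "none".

Evaluate Δρ/ρ₀ = −αΔT + βΔS across each adjacent pair:
  4–39 m: −αΔT+βΔS = −(1.1 × 10⁻⁴)(-6.5)+(8.1 × 10⁻⁴)(-0.33) = 4.5 × 10⁻⁴ → stable
  39–88 m: −αΔT+βΔS = −(1.1 × 10⁻⁴)(+1.4)+(8.1 × 10⁻⁴)(+0.50) = 2.5 × 10⁻⁴ → stable
  88–101 m: −αΔT+βΔS = −(1.1 × 10⁻⁴)(-6.8)+(8.1 × 10⁻⁴)(+0.01) = 7.6 × 10⁻⁴ → stable
  101–246 m: −αΔT+βΔS = −(1.1 × 10⁻⁴)(+4.0)+(8.1 × 10⁻⁴)(-0.93) = -1.2 × 10⁻³ → UNSTABLE
The 101–246 m interval has Δρ < 0: lighter water underlies denser water.

101–246 m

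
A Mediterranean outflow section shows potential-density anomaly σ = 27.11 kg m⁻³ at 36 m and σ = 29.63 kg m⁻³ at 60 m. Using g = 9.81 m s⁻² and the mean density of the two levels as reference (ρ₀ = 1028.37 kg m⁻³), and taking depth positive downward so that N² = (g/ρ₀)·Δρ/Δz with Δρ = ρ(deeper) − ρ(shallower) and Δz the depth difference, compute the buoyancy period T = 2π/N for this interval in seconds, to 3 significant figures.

199 s

Δρ = 1029.63 − 1027.11 = 2.52 kg m⁻³ over Δz = 60 − 36 = 24 m.
N² = (9.81/1028.37) × (2.52/24) = 1.0016 × 10⁻³ s⁻².
N = √(1.0016 × 10⁻³) = 0.031648 rad s⁻¹, so T = 2π/N = 198.53 s ≈ 199 s.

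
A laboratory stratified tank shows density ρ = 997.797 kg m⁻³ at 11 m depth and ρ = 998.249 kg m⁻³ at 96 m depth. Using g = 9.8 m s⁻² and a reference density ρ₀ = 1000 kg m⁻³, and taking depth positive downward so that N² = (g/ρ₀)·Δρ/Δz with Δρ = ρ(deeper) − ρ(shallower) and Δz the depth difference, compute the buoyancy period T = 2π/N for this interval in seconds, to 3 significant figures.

870 s

Δρ = 998.249 − 997.797 = 0.452 kg m⁻³ over Δz = 96 − 11 = 85 m.
N² = (9.8/1000) × (0.452/85) = 5.2113 × 10⁻⁵ s⁻².
N = √(5.2113 × 10⁻⁵) = 7.2189 × 10⁻³ rad s⁻¹, so T = 2π/N = 870.38 s ≈ 870 s.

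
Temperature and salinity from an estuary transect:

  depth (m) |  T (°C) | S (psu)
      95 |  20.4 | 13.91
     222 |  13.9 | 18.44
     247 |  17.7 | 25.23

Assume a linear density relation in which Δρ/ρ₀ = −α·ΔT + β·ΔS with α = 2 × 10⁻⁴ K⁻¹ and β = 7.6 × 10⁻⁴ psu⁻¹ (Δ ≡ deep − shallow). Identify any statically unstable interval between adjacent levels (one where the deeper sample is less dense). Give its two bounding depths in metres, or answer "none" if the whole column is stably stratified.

Evaluate Δρ/ρ₀ = −αΔT + βΔS across each adjacent pair:
  95–222 m: −αΔT+βΔS = −(2 × 10⁻⁴)(-6.5)+(7.6 × 10⁻⁴)(+4.53) = 4.7 × 10⁻³ → stable
  222–247 m: −αΔT+βΔS = −(2 × 10⁻⁴)(+3.8)+(7.6 × 10⁻⁴)(+6.79) = 4.4 × 10⁻³ → stable
Every interval has Δρ > 0: the column is stably stratified throughout.

none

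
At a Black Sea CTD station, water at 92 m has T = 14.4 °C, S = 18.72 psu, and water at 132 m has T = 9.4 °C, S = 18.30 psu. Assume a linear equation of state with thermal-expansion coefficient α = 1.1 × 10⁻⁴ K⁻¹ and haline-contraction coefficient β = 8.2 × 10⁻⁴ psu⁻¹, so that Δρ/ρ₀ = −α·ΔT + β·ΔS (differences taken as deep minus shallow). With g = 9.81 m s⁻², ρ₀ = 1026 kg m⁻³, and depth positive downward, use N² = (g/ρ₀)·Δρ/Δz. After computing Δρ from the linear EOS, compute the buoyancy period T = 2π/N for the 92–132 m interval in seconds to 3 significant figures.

885 s

ΔT = -5.0 K, ΔS = -0.42 psu (deep − shallow).
Δρ/ρ₀ = −αΔT + βΔS = 5.50 × 10⁻⁴ − 3.444 × 10⁻⁴ = 2.056 × 10⁻⁴, so Δρ ≈ 0.2109 kg m⁻³.
N² = (g/ρ₀)·Δρ/Δz = g·(Δρ/ρ₀)/Δz = 9.81 × 2.056 × 10⁻⁴ / 40 = 5.0423 × 10⁻⁵ s⁻².
N = √(5.0423 × 10⁻⁵) = 7.1009 × 10⁻³ rad s⁻¹ → T = 2π/N = 884.84 s ≈ 885 s.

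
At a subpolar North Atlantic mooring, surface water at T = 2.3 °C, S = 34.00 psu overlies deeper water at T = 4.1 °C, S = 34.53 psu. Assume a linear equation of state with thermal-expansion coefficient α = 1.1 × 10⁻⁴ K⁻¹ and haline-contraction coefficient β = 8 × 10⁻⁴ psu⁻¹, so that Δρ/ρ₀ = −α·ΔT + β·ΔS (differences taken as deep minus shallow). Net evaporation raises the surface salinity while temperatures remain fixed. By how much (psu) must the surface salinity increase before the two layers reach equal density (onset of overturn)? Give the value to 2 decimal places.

0.28 psu

Neutral buoyancy requires −α(T_deep − T_surf) + β(S_deep − S_surf′) = 0.
S_surf′ = S_deep − (α/β)·ΔT = 34.53 − (1.1 × 10⁻⁴/8 × 10⁻⁴)·(+1.8) = 34.2825 psu.
Increase required: 34.2825 − 34.00 = 0.2825 psu.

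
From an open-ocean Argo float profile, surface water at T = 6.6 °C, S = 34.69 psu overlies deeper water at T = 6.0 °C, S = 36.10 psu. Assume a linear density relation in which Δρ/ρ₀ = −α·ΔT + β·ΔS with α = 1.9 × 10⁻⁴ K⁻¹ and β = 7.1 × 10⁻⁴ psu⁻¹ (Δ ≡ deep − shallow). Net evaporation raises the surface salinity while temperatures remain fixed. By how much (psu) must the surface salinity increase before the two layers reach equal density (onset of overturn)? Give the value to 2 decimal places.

1.57 psu

Neutral buoyancy requires −α(T_deep − T_surf) + β(S_deep − S_surf′) = 0.
S_surf′ = S_deep − (α/β)·ΔT = 36.10 − (1.9 × 10⁻⁴/7.1 × 10⁻⁴)·(-0.6) = 36.2606 psu.
Increase required: 36.2606 − 34.69 = 1.5706 psu.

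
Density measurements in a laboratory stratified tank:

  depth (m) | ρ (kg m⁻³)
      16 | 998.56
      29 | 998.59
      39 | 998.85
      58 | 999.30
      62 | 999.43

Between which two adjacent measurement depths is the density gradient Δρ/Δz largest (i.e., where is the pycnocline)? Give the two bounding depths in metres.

58–62 m

Compute the density gradient over each adjacent pair:
  16–29 m: Δρ/Δz = 0.03/13 = 2.3 × 10⁻³ kg m⁻⁴
  29–39 m: Δρ/Δz = 0.26/10 = 0.026 kg m⁻⁴
  39–58 m: Δρ/Δz = 0.45/19 = 0.024 kg m⁻⁴
  58–62 m: Δρ/Δz = 0.13/4 = 0.033 kg m⁻⁴
The largest gradient is in the 58–62 m interval — the pycnocline.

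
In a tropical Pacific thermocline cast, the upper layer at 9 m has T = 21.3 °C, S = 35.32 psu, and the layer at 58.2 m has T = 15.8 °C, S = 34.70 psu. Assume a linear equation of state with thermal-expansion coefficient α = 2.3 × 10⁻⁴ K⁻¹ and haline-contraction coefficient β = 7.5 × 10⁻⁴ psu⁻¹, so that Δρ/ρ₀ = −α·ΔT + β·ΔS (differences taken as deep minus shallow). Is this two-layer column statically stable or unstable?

stable

ΔT = 15.8 − 21.3 = -5.5 K and ΔS = 34.70 − 35.32 = -0.62 psu (deep − shallow).
−αΔT = 1.265 × 10⁻³; βΔS = -4.65 × 10⁻⁴; sum Δρ/ρ₀ = 8.00 × 10⁻⁴.
Δρ/ρ₀ > 0, so Δρ > 0: deeper water is denser → statically stable.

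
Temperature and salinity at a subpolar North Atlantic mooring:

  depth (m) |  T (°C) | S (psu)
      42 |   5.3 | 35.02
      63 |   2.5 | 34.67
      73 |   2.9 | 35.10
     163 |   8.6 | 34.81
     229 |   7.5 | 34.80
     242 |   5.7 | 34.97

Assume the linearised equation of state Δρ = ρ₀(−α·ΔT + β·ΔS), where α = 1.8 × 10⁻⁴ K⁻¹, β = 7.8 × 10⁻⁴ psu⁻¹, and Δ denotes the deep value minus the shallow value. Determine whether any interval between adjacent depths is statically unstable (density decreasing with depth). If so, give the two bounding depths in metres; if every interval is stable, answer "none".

73–163 m

Evaluate Δρ/ρ₀ = −αΔT + βΔS across each adjacent pair:
  42–63 m: −αΔT+βΔS = −(1.8 × 10⁻⁴)(-2.8)+(7.8 × 10⁻⁴)(-0.35) = 2.3 × 10⁻⁴ → stable
  63–73 m: −αΔT+βΔS = −(1.8 × 10⁻⁴)(+0.4)+(7.8 × 10⁻⁴)(+0.43) = 2.6 × 10⁻⁴ → stable
  73–163 m: −αΔT+βΔS = −(1.8 × 10⁻⁴)(+5.7)+(7.8 × 10⁻⁴)(-0.29) = -1.3 × 10⁻³ → UNSTABLE
  163–229 m: −αΔT+βΔS = −(1.8 × 10⁻⁴)(-1.1)+(7.8 × 10⁻⁴)(-0.01) = 1.9 × 10⁻⁴ → stable
  229–242 m: −αΔT+βΔS = −(1.8 × 10⁻⁴)(-1.8)+(7.8 × 10⁻⁴)(+0.17) = 4.6 × 10⁻⁴ → stable
The 73–163 m interval has Δρ < 0: lighter water underlies denser water.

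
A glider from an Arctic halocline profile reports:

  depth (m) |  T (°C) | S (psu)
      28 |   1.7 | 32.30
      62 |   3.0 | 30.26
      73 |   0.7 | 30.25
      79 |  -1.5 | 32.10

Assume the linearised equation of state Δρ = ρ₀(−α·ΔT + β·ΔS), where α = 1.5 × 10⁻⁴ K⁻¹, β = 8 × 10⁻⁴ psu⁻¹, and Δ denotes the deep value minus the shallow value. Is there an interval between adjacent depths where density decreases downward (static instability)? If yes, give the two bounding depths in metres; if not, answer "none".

Evaluate Δρ/ρ₀ = −αΔT + βΔS across each adjacent pair:
  28–62 m: −αΔT+βΔS = −(1.5 × 10⁻⁴)(+1.3)+(8 × 10⁻⁴)(-2.04) = -1.8 × 10⁻³ → UNSTABLE
  62–73 m: −αΔT+βΔS = −(1.5 × 10⁻⁴)(-2.3)+(8 × 10⁻⁴)(-0.01) = 3.4 × 10⁻⁴ → stable
  73–79 m: −αΔT+βΔS = −(1.5 × 10⁻⁴)(-2.2)+(8 × 10⁻⁴)(+1.85) = 1.8 × 10⁻³ → stable
The 28–62 m interval has Δρ < 0: lighter water underlies denser water.

28–62 m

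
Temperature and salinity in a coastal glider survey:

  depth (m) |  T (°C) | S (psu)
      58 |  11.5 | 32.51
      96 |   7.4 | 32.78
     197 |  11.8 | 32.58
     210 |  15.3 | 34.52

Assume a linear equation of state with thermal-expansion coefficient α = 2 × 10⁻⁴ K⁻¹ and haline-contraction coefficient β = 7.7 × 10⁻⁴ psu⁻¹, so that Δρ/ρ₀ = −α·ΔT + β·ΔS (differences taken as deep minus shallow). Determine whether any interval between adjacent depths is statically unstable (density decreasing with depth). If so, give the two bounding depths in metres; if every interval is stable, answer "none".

96–197 m

Evaluate Δρ/ρ₀ = −αΔT + βΔS across each adjacent pair:
  58–96 m: −αΔT+βΔS = −(2 × 10⁻⁴)(-4.1)+(7.7 × 10⁻⁴)(+0.27) = 1.0 × 10⁻³ → stable
  96–197 m: −αΔT+βΔS = −(2 × 10⁻⁴)(+4.4)+(7.7 × 10⁻⁴)(-0.20) = -1.0 × 10⁻³ → UNSTABLE
  197–210 m: −αΔT+βΔS = −(2 × 10⁻⁴)(+3.5)+(7.7 × 10⁻⁴)(+1.94) = 7.9 × 10⁻⁴ → stable
The 96–197 m interval has Δρ < 0: lighter water underlies denser water.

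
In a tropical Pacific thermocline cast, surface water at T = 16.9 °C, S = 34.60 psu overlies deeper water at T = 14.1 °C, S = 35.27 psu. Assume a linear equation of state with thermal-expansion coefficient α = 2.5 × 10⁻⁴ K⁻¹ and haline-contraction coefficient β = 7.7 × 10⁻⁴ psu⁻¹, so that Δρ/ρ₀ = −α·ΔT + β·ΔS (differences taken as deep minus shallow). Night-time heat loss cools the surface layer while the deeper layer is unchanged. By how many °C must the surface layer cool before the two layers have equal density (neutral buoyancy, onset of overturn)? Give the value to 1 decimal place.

4.9 °C

Neutral buoyancy requires Δρ = 0, i.e. −α(T_deep − T_surf′) + β(S_deep − S_surf) = 0.
T_surf′ = T_deep − (β/α)·ΔS = 14.1 − (7.7 × 10⁻⁴/2.5 × 10⁻⁴)·(+0.67) = 12.036 °C.
Cooling required: 16.9 − (12.036) = 4.864 °C.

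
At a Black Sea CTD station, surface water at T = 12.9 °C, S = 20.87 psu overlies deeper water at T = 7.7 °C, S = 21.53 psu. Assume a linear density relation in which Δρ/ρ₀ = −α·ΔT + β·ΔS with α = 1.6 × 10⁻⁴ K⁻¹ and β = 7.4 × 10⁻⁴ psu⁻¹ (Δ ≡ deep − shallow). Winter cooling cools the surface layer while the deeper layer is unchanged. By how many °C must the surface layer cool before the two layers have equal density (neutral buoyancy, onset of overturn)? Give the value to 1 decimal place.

Neutral buoyancy requires Δρ = 0, i.e. −α(T_deep − T_surf′) + β(S_deep − S_surf) = 0.
T_surf′ = T_deep − (β/α)·ΔS = 7.7 − (7.4 × 10⁻⁴/1.6 × 10⁻⁴)·(+0.66) = 4.648 °C.
Cooling required: 12.9 − (4.648) = 8.252 °C.

8.3 °C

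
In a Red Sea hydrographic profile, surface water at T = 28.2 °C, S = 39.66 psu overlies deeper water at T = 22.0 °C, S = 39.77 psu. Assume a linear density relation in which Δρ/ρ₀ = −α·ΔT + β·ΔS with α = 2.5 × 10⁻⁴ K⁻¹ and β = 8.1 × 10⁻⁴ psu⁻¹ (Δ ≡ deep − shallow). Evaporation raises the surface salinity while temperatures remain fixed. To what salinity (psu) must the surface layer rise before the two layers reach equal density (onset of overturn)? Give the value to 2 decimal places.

Neutral buoyancy requires −α(T_deep − T_surf) + β(S_deep − S_surf′) = 0.
S_surf′ = S_deep − (α/β)·ΔT = 39.77 − (2.5 × 10⁻⁴/8.1 × 10⁻⁴)·(-6.2) = 41.6836 psu.
Increase required: 41.6836 − 39.66 = 2.0236 psu.

41.68 psu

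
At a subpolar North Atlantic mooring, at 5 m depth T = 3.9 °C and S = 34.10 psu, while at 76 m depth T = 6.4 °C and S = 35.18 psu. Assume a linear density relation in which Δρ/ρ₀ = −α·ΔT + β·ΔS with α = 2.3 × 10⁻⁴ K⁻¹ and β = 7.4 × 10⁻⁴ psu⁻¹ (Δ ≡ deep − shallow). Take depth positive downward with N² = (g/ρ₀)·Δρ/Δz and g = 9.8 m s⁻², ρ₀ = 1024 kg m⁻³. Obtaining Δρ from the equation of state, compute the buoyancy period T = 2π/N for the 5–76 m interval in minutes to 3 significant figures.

18.8 min

ΔT = +2.5 K, ΔS = +1.08 psu (deep − shallow).
Δρ/ρ₀ = −αΔT + βΔS = -5.75 × 10⁻⁴ + 7.992 × 10⁻⁴ = 2.242 × 10⁻⁴, so Δρ ≈ 0.2296 kg m⁻³.
N² = (g/ρ₀)·Δρ/Δz = g·(Δρ/ρ₀)/Δz = 9.8 × 2.242 × 10⁻⁴ / 71 = 3.0946 × 10⁻⁵ s⁻².
N = √(3.0946 × 10⁻⁵) = 5.5629 × 10⁻³ rad s⁻¹ → T = 2π/N = 1.1295 × 10³ s = 18.825 min ≈ 18.8 min.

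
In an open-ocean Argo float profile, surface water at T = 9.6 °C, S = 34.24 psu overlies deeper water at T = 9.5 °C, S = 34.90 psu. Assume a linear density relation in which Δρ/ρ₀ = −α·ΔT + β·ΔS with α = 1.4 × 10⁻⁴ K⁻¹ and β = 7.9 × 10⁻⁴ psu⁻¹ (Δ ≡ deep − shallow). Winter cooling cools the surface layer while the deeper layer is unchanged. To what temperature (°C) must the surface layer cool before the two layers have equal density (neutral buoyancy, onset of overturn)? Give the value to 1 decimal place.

Neutral buoyancy requires Δρ = 0, i.e. −α(T_deep − T_surf′) + β(S_deep − S_surf) = 0.
T_surf′ = T_deep − (β/α)·ΔS = 9.5 − (7.9 × 10⁻⁴/1.4 × 10⁻⁴)·(+0.66) = 5.776 °C.
Cooling required: 9.6 − (5.776) = 3.824 °C.

5.8 °C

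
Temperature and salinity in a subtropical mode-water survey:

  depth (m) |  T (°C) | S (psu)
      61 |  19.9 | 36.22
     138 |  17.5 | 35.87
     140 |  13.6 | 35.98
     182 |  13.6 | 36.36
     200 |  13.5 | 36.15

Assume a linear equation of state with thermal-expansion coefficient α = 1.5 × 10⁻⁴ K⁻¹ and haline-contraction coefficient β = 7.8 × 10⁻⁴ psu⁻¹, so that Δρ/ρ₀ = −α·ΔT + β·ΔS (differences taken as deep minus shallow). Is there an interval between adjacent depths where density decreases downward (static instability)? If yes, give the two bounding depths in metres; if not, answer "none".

182–200 m

Evaluate Δρ/ρ₀ = −αΔT + βΔS across each adjacent pair:
  61–138 m: −αΔT+βΔS = −(1.5 × 10⁻⁴)(-2.4)+(7.8 × 10⁻⁴)(-0.35) = 8.7 × 10⁻⁵ → stable
  138–140 m: −αΔT+βΔS = −(1.5 × 10⁻⁴)(-3.9)+(7.8 × 10⁻⁴)(+0.11) = 6.7 × 10⁻⁴ → stable
  140–182 m: −αΔT+βΔS = −(1.5 × 10⁻⁴)(+0.0)+(7.8 × 10⁻⁴)(+0.38) = 3.0 × 10⁻⁴ → stable
  182–200 m: −αΔT+βΔS = −(1.5 × 10⁻⁴)(-0.1)+(7.8 × 10⁻⁴)(-0.21) = -1.5 × 10⁻⁴ → UNSTABLE
The 182–200 m interval has Δρ < 0: lighter water underlies denser water.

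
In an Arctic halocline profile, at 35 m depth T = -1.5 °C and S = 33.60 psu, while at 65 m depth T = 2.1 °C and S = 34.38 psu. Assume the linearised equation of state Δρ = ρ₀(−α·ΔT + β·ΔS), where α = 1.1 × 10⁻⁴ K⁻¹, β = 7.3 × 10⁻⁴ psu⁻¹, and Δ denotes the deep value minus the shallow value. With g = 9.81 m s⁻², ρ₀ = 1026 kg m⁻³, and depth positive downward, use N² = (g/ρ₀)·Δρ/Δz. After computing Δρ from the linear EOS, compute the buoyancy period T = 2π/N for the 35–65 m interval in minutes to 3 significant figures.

ΔT = +3.6 K, ΔS = +0.78 psu (deep − shallow).
Δρ/ρ₀ = −αΔT + βΔS = -3.96 × 10⁻⁴ + 5.694 × 10⁻⁴ = 1.734 × 10⁻⁴, so Δρ ≈ 0.1779 kg m⁻³.
N² = (g/ρ₀)·Δρ/Δz = g·(Δρ/ρ₀)/Δz = 9.81 × 1.734 × 10⁻⁴ / 30 = 5.6702 × 10⁻⁵ s⁻².
N = √(5.6702 × 10⁻⁵) = 7.5301 × 10⁻³ rad s⁻¹ → T = 2π/N = 834.41 s = 13.907 min ≈ 13.9 min.

13.9 min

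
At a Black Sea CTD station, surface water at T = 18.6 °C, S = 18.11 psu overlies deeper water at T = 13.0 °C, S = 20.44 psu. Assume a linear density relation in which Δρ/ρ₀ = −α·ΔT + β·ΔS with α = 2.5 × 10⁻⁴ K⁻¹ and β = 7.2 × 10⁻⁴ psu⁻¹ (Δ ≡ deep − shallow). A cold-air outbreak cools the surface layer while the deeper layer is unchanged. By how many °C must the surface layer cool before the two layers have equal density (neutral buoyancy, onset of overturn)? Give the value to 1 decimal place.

12.3 °C

Neutral buoyancy requires Δρ = 0, i.e. −α(T_deep − T_surf′) + β(S_deep − S_surf) = 0.
T_surf′ = T_deep − (β/α)·ΔS = 13.0 − (7.2 × 10⁻⁴/2.5 × 10⁻⁴)·(+2.33) = 6.290 °C.
Cooling required: 18.6 − (6.290) = 12.310 °C.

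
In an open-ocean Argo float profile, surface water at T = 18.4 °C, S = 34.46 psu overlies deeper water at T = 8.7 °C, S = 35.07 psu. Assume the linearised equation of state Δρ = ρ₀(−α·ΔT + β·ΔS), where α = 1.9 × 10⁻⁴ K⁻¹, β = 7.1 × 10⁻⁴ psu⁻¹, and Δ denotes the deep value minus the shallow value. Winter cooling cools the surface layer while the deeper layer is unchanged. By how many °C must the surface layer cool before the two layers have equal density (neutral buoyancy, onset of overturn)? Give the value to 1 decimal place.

Neutral buoyancy requires Δρ = 0, i.e. −α(T_deep − T_surf′) + β(S_deep − S_surf) = 0.
T_surf′ = T_deep − (β/α)·ΔS = 8.7 − (7.1 × 10⁻⁴/1.9 × 10⁻⁴)·(+0.61) = 6.421 °C.
Cooling required: 18.4 − (6.421) = 11.979 °C.

12.0 °C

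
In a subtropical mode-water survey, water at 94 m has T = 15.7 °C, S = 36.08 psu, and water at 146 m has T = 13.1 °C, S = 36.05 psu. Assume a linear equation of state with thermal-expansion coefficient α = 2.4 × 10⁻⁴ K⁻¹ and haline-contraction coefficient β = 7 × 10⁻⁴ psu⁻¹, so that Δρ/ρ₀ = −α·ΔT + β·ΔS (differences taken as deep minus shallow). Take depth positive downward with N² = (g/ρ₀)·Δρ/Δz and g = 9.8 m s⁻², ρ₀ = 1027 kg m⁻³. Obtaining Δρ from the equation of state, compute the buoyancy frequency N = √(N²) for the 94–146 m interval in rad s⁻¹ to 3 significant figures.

0.0107 rad s⁻¹

ΔT = -2.6 K, ΔS = -0.03 psu (deep − shallow).
Δρ/ρ₀ = −αΔT + βΔS = 6.24 × 10⁻⁴ − 2.10 × 10⁻⁵ = 6.03 × 10⁻⁴, so Δρ ≈ 0.6193 kg m⁻³.
N² = (g/ρ₀)·Δρ/Δz = g·(Δρ/ρ₀)/Δz = 9.8 × 6.03 × 10⁻⁴ / 52 = 1.1364 × 10⁻⁴ s⁻².
N = √(1.1364 × 10⁻⁴) = 0.010660 rad s⁻¹ ≈ 0.0107 rad s⁻¹.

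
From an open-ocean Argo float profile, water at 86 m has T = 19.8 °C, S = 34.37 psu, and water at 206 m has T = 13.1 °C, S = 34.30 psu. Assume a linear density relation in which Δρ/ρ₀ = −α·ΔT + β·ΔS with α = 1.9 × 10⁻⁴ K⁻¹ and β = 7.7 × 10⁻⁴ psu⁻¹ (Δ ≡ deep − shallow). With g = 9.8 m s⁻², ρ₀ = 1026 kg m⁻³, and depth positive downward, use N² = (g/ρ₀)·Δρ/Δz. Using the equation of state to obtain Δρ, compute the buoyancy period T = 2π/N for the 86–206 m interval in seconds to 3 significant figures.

ΔT = -6.7 K, ΔS = -0.07 psu (deep − shallow).
Δρ/ρ₀ = −αΔT + βΔS = 1.273 × 10⁻³ − 5.39 × 10⁻⁵ = 1.2191 × 10⁻³, so Δρ ≈ 1.251 kg m⁻³.
N² = (g/ρ₀)·Δρ/Δz = g·(Δρ/ρ₀)/Δz = 9.8 × 1.2191 × 10⁻³ / 120 = 9.9560 × 10⁻⁵ s⁻².
N = √(9.9560 × 10⁻⁵) = 9.9780 × 10⁻³ rad s⁻¹ → T = 2π/N = 629.70 s ≈ 630 s.

630 s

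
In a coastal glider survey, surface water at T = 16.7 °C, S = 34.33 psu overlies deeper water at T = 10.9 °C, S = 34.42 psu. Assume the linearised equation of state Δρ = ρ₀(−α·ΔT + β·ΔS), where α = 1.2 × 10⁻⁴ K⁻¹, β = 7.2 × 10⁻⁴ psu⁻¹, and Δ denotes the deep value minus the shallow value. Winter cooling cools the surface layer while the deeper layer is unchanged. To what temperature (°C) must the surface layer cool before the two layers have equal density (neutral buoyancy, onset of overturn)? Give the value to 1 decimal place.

Neutral buoyancy requires Δρ = 0, i.e. −α(T_deep − T_surf′) + β(S_deep − S_surf) = 0.
T_surf′ = T_deep − (β/α)·ΔS = 10.9 − (7.2 × 10⁻⁴/1.2 × 10⁻⁴)·(+0.09) = 10.360 °C.
Cooling required: 16.7 − (10.360) = 6.340 °C.

10.4 °C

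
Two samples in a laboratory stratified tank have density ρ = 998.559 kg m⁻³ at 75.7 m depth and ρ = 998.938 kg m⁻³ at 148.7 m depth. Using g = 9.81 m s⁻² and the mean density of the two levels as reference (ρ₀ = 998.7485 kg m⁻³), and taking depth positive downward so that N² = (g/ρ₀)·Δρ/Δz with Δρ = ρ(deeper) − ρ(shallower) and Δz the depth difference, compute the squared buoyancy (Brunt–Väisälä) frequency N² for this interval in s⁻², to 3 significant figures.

5.10 × 10⁻⁵ s⁻²

Δρ = 998.938 − 998.559 = 0.379 kg m⁻³ over Δz = 148.7 − 75.7 = 73 m.
N² = (9.81/998.7485) × (0.379/73) = 5.0995 × 10⁻⁵ s⁻² ≈ 5.10 × 10⁻⁵ s⁻².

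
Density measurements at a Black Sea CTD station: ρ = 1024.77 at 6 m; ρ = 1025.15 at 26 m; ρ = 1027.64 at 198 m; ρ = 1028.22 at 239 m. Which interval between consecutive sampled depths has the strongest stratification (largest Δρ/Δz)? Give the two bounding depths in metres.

6–26 m

Compute the density gradient over each adjacent pair:
  6–26 m: Δρ/Δz = 0.38/20 = 0.019 kg m⁻⁴
  26–198 m: Δρ/Δz = 2.49/172 = 0.014 kg m⁻⁴
  198–239 m: Δρ/Δz = 0.58/41 = 0.014 kg m⁻⁴
The largest gradient is in the 6–26 m interval — the pycnocline.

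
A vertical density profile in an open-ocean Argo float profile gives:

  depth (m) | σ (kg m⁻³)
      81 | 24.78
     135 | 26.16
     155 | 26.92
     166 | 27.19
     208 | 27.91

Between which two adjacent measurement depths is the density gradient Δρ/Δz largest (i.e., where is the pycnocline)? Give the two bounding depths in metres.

Compute the density gradient over each adjacent pair:
  81–135 m: Δρ/Δz = 1.38/54 = 0.026 kg m⁻⁴
  135–155 m: Δρ/Δz = 0.76/20 = 0.038 kg m⁻⁴
  155–166 m: Δρ/Δz = 0.27/11 = 0.025 kg m⁻⁴
  166–208 m: Δρ/Δz = 0.72/42 = 0.017 kg m⁻⁴
The largest gradient is in the 135–155 m interval — the pycnocline.

135–155 m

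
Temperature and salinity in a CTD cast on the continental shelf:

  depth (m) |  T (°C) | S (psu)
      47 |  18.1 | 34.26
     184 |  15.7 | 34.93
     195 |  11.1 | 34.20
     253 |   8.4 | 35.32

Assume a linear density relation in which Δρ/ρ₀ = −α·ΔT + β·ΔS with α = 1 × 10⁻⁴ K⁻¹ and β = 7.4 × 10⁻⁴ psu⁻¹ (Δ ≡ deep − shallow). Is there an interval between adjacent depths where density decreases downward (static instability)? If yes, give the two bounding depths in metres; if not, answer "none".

184–195 m

Evaluate Δρ/ρ₀ = −αΔT + βΔS across each adjacent pair:
  47–184 m: −αΔT+βΔS = −(1 × 10⁻⁴)(-2.4)+(7.4 × 10⁻⁴)(+0.67) = 7.4 × 10⁻⁴ → stable
  184–195 m: −αΔT+βΔS = −(1 × 10⁻⁴)(-4.6)+(7.4 × 10⁻⁴)(-0.73) = -8.0 × 10⁻⁵ → UNSTABLE
  195–253 m: −αΔT+βΔS = −(1 × 10⁻⁴)(-2.7)+(7.4 × 10⁻⁴)(+1.12) = 1.1 × 10⁻³ → stable
The 184–195 m interval has Δρ < 0: lighter water underlies denser water.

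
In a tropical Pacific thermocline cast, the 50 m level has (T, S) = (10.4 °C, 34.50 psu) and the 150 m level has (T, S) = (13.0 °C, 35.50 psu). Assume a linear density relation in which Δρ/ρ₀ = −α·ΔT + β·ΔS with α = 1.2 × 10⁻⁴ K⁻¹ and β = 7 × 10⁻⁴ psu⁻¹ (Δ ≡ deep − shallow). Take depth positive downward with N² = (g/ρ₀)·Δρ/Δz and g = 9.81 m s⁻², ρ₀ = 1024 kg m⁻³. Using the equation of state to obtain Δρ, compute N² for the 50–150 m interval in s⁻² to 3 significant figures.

ΔT = +2.6 K, ΔS = +1.00 psu (deep − shallow).
Δρ/ρ₀ = −αΔT + βΔS = -3.12 × 10⁻⁴ + 7.00 × 10⁻⁴ = 3.88 × 10⁻⁴, so Δρ ≈ 0.3973 kg m⁻³.
N² = (g/ρ₀)·Δρ/Δz = g·(Δρ/ρ₀)/Δz = 9.81 × 3.88 × 10⁻⁴ / 100 = 3.8063 × 10⁻⁵ s⁻² ≈ 3.81 × 10⁻⁵ s⁻².

3.81 × 10⁻⁵ s⁻²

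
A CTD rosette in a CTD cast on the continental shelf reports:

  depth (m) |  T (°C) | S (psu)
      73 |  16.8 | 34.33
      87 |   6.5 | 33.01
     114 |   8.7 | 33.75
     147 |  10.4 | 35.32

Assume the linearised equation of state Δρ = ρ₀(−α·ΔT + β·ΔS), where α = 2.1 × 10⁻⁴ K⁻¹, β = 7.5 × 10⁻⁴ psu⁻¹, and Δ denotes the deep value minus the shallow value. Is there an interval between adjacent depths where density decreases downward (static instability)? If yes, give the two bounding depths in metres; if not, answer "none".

none

Evaluate Δρ/ρ₀ = −αΔT + βΔS across each adjacent pair:
  73–87 m: −αΔT+βΔS = −(2.1 × 10⁻⁴)(-10.3)+(7.5 × 10⁻⁴)(-1.32) = 1.2 × 10⁻³ → stable
  87–114 m: −αΔT+βΔS = −(2.1 × 10⁻⁴)(+2.2)+(7.5 × 10⁻⁴)(+0.74) = 9.3 × 10⁻⁵ → stable
  114–147 m: −αΔT+βΔS = −(2.1 × 10⁻⁴)(+1.7)+(7.5 × 10⁻⁴)(+1.57) = 8.2 × 10⁻⁴ → stable
Every interval has Δρ > 0: the column is stably stratified throughout.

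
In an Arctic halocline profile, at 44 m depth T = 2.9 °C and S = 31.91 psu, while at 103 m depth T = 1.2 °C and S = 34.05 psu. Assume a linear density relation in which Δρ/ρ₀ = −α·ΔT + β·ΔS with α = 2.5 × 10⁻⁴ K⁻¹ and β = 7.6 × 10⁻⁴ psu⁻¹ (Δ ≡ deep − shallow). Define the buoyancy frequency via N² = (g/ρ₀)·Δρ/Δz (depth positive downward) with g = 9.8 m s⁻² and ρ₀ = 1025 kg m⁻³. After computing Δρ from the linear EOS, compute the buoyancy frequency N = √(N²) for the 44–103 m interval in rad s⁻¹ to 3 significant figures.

ΔT = -1.7 K, ΔS = +2.14 psu (deep − shallow).
Δρ/ρ₀ = −αΔT + βΔS = 4.25 × 10⁻⁴ + 1.6264 × 10⁻³ = 2.0514 × 10⁻³, so Δρ ≈ 2.103 kg m⁻³.
N² = (g/ρ₀)·Δρ/Δz = g·(Δρ/ρ₀)/Δz = 9.8 × 2.0514 × 10⁻³ / 59 = 3.4074 × 10⁻⁴ s⁻².
N = √(3.4074 × 10⁻⁴) = 0.018459 rad s⁻¹ ≈ 0.0185 rad s⁻¹.

0.0185 rad s⁻¹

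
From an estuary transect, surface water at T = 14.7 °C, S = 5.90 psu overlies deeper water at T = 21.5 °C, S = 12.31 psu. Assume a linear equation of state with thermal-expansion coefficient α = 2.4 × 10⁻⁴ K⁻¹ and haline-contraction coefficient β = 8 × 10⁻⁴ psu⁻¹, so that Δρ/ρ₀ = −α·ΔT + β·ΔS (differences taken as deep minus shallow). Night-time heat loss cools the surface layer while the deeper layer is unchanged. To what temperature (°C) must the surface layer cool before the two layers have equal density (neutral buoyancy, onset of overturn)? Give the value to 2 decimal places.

Neutral buoyancy requires Δρ = 0, i.e. −α(T_deep − T_surf′) + β(S_deep − S_surf) = 0.
T_surf′ = T_deep − (β/α)·ΔS = 21.5 − (8 × 10⁻⁴/2.4 × 10⁻⁴)·(+6.41) = 0.1333 °C.
Cooling required: 14.7 − (0.1333) = 14.5667 °C.

0.13 °C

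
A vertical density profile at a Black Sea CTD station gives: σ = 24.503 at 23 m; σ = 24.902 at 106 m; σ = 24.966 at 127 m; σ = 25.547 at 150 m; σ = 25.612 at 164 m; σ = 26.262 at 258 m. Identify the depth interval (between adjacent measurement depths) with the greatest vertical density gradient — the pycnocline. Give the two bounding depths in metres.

Compute the density gradient over each adjacent pair:
  23–106 m: Δρ/Δz = 0.399/83 = 4.8 × 10⁻³ kg m⁻⁴
  106–127 m: Δρ/Δz = 0.064/21 = 3.0 × 10⁻³ kg m⁻⁴
  127–150 m: Δρ/Δz = 0.581/23 = 0.025 kg m⁻⁴
  150–164 m: Δρ/Δz = 0.065/14 = 4.6 × 10⁻³ kg m⁻⁴
  164–258 m: Δρ/Δz = 0.650/94 = 6.9 × 10⁻³ kg m⁻⁴
The largest gradient is in the 127–150 m interval — the pycnocline.

127–150 m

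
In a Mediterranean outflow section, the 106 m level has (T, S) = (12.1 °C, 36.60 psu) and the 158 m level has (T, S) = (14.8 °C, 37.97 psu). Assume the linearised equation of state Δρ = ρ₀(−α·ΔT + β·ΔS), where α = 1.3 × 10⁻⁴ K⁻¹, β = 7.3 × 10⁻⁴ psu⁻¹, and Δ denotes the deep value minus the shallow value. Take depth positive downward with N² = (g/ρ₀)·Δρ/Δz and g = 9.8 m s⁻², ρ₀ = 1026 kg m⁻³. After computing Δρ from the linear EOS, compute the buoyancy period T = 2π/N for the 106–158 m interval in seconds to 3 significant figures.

568 s

ΔT = +2.7 K, ΔS = +1.37 psu (deep − shallow).
Δρ/ρ₀ = −αΔT + βΔS = -3.51 × 10⁻⁴ + 1.0001 × 10⁻³ = 6.491 × 10⁻⁴, so Δρ ≈ 0.6660 kg m⁻³.
N² = (g/ρ₀)·Δρ/Δz = g·(Δρ/ρ₀)/Δz = 9.8 × 6.491 × 10⁻⁴ / 52 = 1.2233 × 10⁻⁴ s⁻².
N = √(1.2233 × 10⁻⁴) = 0.011060 rad s⁻¹ → T = 2π/N = 568.10 s ≈ 568 s.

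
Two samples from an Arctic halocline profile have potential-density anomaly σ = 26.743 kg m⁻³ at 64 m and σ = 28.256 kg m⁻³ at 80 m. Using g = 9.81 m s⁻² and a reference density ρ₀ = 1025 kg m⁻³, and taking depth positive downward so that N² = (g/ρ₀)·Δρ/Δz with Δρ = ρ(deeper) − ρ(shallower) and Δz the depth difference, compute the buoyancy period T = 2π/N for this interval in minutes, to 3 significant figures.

Δρ = 1028.256 − 1026.743 = 1.513 kg m⁻³ over Δz = 80 − 64 = 16 m.
N² = (9.81/1025) × (1.513/16) = 9.0503 × 10⁻⁴ s⁻².
N = √(9.0503 × 10⁻⁴) = 0.030084 rad s⁻¹, so T = 2π/N = 208.85 s = 3.4808 min ≈ 3.48 min.

3.48 min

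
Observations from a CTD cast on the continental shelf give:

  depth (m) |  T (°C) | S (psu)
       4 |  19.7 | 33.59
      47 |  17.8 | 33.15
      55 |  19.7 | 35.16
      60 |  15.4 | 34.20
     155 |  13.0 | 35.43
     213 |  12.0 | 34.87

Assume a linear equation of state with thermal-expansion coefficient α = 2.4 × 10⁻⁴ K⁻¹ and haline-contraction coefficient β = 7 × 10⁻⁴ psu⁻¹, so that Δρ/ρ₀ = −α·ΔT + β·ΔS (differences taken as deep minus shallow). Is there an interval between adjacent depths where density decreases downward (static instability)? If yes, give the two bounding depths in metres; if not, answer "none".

155–213 m

Evaluate Δρ/ρ₀ = −αΔT + βΔS across each adjacent pair:
  4–47 m: −αΔT+βΔS = −(2.4 × 10⁻⁴)(-1.9)+(7 × 10⁻⁴)(-0.44) = 1.5 × 10⁻⁴ → stable
  47–55 m: −αΔT+βΔS = −(2.4 × 10⁻⁴)(+1.9)+(7 × 10⁻⁴)(+2.01) = 9.5 × 10⁻⁴ → stable
  55–60 m: −αΔT+βΔS = −(2.4 × 10⁻⁴)(-4.3)+(7 × 10⁻⁴)(-0.96) = 3.6 × 10⁻⁴ → stable
  60–155 m: −αΔT+βΔS = −(2.4 × 10⁻⁴)(-2.4)+(7 × 10⁻⁴)(+1.23) = 1.4 × 10⁻³ → stable
  155–213 m: −αΔT+βΔS = −(2.4 × 10⁻⁴)(-1.0)+(7 × 10⁻⁴)(-0.56) = -1.5 × 10⁻⁴ → UNSTABLE
The 155–213 m interval has Δρ < 0: lighter water underlies denser water.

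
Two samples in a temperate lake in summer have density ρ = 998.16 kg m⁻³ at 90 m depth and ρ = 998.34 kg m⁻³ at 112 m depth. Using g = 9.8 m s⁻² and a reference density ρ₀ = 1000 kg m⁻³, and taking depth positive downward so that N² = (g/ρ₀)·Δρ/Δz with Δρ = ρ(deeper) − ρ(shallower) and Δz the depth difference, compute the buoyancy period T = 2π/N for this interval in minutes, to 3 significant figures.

11.7 min

Δρ = 998.34 − 998.16 = 0.18 kg m⁻³ over Δz = 112 − 90 = 22 m.
N² = (9.8/1000) × (0.18/22) = 8.0182 × 10⁻⁵ s⁻².
N = √(8.0182 × 10⁻⁵) = 8.9544 × 10⁻³ rad s⁻¹, so T = 2π/N = 701.69 s = 11.695 min ≈ 11.7 min.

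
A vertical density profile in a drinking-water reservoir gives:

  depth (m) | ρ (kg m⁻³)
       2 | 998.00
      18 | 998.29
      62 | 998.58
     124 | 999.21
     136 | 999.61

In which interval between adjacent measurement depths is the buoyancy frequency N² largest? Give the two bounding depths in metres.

Compute the density gradient over each adjacent pair:
  2–18 m: Δρ/Δz = 0.29/16 = 0.018 kg m⁻⁴
  18–62 m: Δρ/Δz = 0.29/44 = 6.6 × 10⁻³ kg m⁻⁴
  62–124 m: Δρ/Δz = 0.63/62 = 0.010 kg m⁻⁴
  124–136 m: Δρ/Δz = 0.40/12 = 0.033 kg m⁻⁴
The largest gradient is in the 124–136 m interval — the pycnocline.

124–136 m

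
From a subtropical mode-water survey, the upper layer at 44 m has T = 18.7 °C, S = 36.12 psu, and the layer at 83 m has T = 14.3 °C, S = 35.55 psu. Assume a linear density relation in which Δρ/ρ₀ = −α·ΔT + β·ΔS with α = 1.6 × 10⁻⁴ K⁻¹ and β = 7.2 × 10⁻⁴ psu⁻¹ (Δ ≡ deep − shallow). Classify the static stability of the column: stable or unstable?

ΔT = 14.3 − 18.7 = -4.4 K and ΔS = 35.55 − 36.12 = -0.57 psu (deep − shallow).
−αΔT = 7.04 × 10⁻⁴; βΔS = -4.104 × 10⁻⁴; sum Δρ/ρ₀ = 2.936 × 10⁻⁴.
Δρ/ρ₀ > 0, so Δρ > 0: deeper water is denser → statically stable.

stable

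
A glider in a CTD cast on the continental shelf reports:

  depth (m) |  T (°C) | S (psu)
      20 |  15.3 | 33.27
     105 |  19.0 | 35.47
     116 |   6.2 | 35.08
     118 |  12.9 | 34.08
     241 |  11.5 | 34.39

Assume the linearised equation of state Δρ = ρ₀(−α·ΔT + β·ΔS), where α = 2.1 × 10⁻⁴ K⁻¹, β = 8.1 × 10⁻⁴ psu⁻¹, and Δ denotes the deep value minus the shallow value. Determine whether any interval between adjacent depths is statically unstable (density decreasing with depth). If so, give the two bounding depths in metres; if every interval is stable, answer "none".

116–118 m

Evaluate Δρ/ρ₀ = −αΔT + βΔS across each adjacent pair:
  20–105 m: −αΔT+βΔS = −(2.1 × 10⁻⁴)(+3.7)+(8.1 × 10⁻⁴)(+2.20) = 1.0 × 10⁻³ → stable
  105–116 m: −αΔT+βΔS = −(2.1 × 10⁻⁴)(-12.8)+(8.1 × 10⁻⁴)(-0.39) = 2.4 × 10⁻³ → stable
  116–118 m: −αΔT+βΔS = −(2.1 × 10⁻⁴)(+6.7)+(8.1 × 10⁻⁴)(-1.00) = -2.2 × 10⁻³ → UNSTABLE
  118–241 m: −αΔT+βΔS = −(2.1 × 10⁻⁴)(-1.4)+(8.1 × 10⁻⁴)(+0.31) = 5.5 × 10⁻⁴ → stable
The 116–118 m interval has Δρ < 0: lighter water underlies denser water.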